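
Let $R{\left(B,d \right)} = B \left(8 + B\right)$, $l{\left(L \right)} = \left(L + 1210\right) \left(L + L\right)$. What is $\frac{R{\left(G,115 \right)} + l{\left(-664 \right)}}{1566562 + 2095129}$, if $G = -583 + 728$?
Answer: $- \frac{702903}{3661691} \approx -0.19196$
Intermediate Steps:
$l{\left(L \right)} = 2 L \left(1210 + L\right)$ ($l{\left(L \right)} = \left(1210 + L\right) 2 L = 2 L \left(1210 + L\right)$)
$G = 145$
$\frac{R{\left(G,115 \right)} + l{\left(-664 \right)}}{1566562 + 2095129} = \frac{145 \left(8 + 145\right) + 2 \left(-664\right) \left(1210 - 664\right)}{1566562 + 2095129} = \frac{145 \cdot 153 + 2 \left(-664\right) 546}{3661691} = \left(22185 - 725088\right) \frac{1}{3661691} = \left(-702903\right) \frac{1}{3661691} = - \frac{702903}{3661691}$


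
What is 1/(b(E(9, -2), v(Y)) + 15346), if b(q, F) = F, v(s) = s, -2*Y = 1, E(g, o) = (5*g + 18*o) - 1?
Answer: 2/30691 ≈ 6.5166e-5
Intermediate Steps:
E(g, o) = -1 + 5*g + 18*o
Y = -½ (Y = -½*1 = -½ ≈ -0.50000)
1/(b(E(9, -2), v(Y)) + 15346) = 1/(-½ + 15346) = 1/(30691/2) = 2/30691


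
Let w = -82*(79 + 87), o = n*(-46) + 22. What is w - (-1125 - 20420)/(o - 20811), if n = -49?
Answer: -50463993/3707 ≈ -13613.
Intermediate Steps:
o = 2276 (o = -49*(-46) + 22 = 2254 + 22 = 2276)
w = -13612 (w = -82*166 = -13612)
w - (-1125 - 20420)/(o - 20811) = -13612 - (-1125 - 20420)/(2276 - 20811) = -13612 - (-21545)/(-18535) = -13612 - (-21545)*(-1)/18535 = -13612 - 1*4309/3707 = -13612 - 4309/3707 = -50463993/3707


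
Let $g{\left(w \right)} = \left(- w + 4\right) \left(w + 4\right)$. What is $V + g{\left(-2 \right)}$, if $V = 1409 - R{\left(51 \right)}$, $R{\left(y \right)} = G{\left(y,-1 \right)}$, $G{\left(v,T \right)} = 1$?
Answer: $1420$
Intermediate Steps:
$R{\left(y \right)} = 1$
$g{\left(w \right)} = \left(4 + w\right) \left(4 - w\right)$ ($g{\left(w \right)} = \left(4 - w\right) \left(4 + w\right) = \left(4 + w\right) \left(4 - w\right)$)
$V = 1408$ ($V = 1409 - 1 = 1408$)
$V + g{\left(-2 \right)} = 1408 + \left(16 - \left(-2\right)^{2}\right) = 1408 + \left(16 - 4\right) = 1408 + 12 = 1420$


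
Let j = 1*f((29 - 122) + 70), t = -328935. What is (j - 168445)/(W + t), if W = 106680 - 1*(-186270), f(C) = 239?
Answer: 168206/35985 ≈ 4.6743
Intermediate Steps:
j = 239 (j = 1*239 = 239)
W = 292950 (W = 106680 + 186270 = 292950)
(j - 168445)/(W + t) = (239 - 168445)/(292950 - 328935) = -168206/(-35985) = -168206*(-1/35985) = 168206/35985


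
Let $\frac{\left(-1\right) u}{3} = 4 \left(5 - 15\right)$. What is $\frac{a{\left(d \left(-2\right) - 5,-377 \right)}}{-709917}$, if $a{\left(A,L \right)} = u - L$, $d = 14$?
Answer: $- \frac{497}{709917} \approx -0.00070008$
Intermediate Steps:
$u = 120$ ($u = - 3 \cdot 4 \left(5 - 15\right) = - 3 \cdot 4 \left(-10\right) = \left(-3\right) \left(-40\right) = 120$)
$a{\left(A,L \right)} = 120 - L$
$\frac{a{\left(d \left(-2\right) - 5,-377 \right)}}{-709917} = \frac{120 - -377}{-709917} = \left(120 + 377\right) \left(- \frac{1}{709917}\right) = 497 \left(- \frac{1}{709917}\right) = - \frac{497}{709917}$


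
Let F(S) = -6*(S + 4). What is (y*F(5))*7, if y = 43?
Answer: -16254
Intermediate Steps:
F(S) = -24 - 6*S (F(S) = -6*(4 + S) = -24 - 6*S)
(y*F(5))*7 = (43*(-24 - 6*5))*7 = (43*(-24 - 30))*7 = (43*(-54))*7 = -2322*7 = -16254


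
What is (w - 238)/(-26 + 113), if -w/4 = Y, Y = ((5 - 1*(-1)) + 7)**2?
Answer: -914/87 ≈ -10.506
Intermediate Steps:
Y = 169 (Y = ((5 + 1) + 7)**2 = (6 + 7)**2 = 13**2 = 169)
w = -676 (w = -4*169 = -676)
(w - 238)/(-26 + 113) = (-676 - 238)/(-26 + 113) = -914/87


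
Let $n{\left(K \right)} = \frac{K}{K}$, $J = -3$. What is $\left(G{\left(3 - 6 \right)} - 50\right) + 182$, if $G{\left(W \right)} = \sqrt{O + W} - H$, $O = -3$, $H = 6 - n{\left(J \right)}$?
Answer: $127 + i \sqrt{6} \approx 127.0 + 2.4495 i$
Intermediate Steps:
$n{\left(K \right)} = 1$
$H = 5$ ($H = 6 - 1 = 5$)
$G{\left(W \right)} = -5 + \sqrt{-3 + W}$ ($G{\left(W \right)} = \sqrt{-3 + W} - 5 = -5 + \sqrt{-3 + W}$)
$\left(G{\left(3 - 6 \right)} - 50\right) + 182 = \left(\left(-5 + \sqrt{-3 + \left(3 - 6\right)}\right) - 50\right) + 182 = \left(\left(-5 + \sqrt{-3 - 3}\right) - 50\right) + 182 = \left(\left(-5 + \sqrt{-6}\right) - 50\right) + 182 = \left(\left(-5 + i \sqrt{6}\right) - 50\right) + 182 = \left(-55 + i \sqrt{6}\right) + 182 = 127 + i \sqrt{6}$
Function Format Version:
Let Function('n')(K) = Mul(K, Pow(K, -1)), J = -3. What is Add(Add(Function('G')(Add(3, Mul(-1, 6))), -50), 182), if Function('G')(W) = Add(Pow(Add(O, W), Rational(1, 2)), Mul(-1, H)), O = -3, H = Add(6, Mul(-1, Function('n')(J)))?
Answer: Add(127, Mul(I, Pow(6, Rational(1, 2)))) ≈ Add(127.00, Mul(2.4495, I))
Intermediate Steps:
Function('n')(K) = 1
H = 5 (H = Add(6, Mul(-1, 1)) = Add(6, -1) = 5)
Function('G')(W) = Add(-5, Pow(Add(-3, W), Rational(1, 2))) (Function('G')(W) = Add(Pow(Add(-3, W), Rational(1, 2)), Mul(-1, 5)) = Add(Pow(Add(-3, W), Rational(1, 2)), -5) = Add(-5, Pow(Add(-3, W), Rational(1, 2))))
Add(Add(Function('G')(Add(3, Mul(-1, 6))), -50), 182) = Add(Add(Add(-5, Pow(Add(-3, Add(3, Mul(-1, 6))), Rational(1, 2))), -50), 182) = Add(Add(Add(-5, Pow(Add(-3, Add(3, -6)), Rational(1, 2))), -50), 182) = Add(Add(Add(-5, Pow(Add(-3, -3), Rational(1, 2))), -50), 182) = Add(Add(Add(-5, Pow(-6, Rational(1, 2))), -50), 182) = Add(Add(Add(-5, Mul(I, Pow(6, Rational(1, 2)))), -50), 182) = Add(Add(-55, Mul(I, Pow(6, Rational(1, 2)))), 182) = Add(127, Mul(I, Pow(6, Rational(1, 2))))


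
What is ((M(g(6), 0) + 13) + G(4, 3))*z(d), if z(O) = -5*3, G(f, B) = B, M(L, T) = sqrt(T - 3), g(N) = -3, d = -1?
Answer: -240 - 15*I*sqrt(3) ≈ -240.0 - 25.981*I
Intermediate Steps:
M(L, T) = sqrt(-3 + T)
z(O) = -15
((M(g(6), 0) + 13) + G(4, 3))*z(d) = ((sqrt(-3 + 0) + 13) + 3)*(-15) = ((sqrt(-3) + 13) + 3)*(-15) = ((I*sqrt(3) + 13) + 3)*(-15) = ((13 + I*sqrt(3)) + 3)*(-15) = (16 + I*sqrt(3))*(-15) = -240 - 15*I*sqrt(3)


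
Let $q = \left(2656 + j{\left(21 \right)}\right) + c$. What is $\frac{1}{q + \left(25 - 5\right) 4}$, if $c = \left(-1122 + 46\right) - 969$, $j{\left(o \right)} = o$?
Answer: $\frac{1}{712} \approx 0.0014045$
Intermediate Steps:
$c = -2045$ ($c = -1076 - 969 = -2045$)
$q = 632$ ($q = \left(2656 + 21\right) - 2045 = 2677 - 2045 = 632$)
$\frac{1}{q + \left(25 - 5\right) 4} = \frac{1}{632 + \left(25 - 5\right) 4} = \frac{1}{632 + 20 \cdot 4} = \frac{1}{632 + 80} = \frac{1}{712}$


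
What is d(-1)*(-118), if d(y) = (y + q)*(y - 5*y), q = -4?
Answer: 2360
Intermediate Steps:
d(y) = -4*y*(-4 + y) (d(y) = (y - 4)*(y - 5*y) = (-4 + y)*(-4*y) = -4*y*(-4 + y))
d(-1)*(-118) = (4*(-1)*(4 - 1*(-1)))*(-118) = (4*(-1)*(4 + 1))*(-118) = (4*(-1)*5)*(-118) = -20*(-118) = 2360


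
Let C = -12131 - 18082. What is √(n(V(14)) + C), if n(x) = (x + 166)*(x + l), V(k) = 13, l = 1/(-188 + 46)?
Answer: 3*I*√62479858/142 ≈ 166.99*I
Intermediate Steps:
C = -30213
l = -1/142 (l = 1/(-142) = -1/142 ≈ -0.0070423)
n(x) = (166 + x)*(-1/142 + x) (n(x) = (x + 166)*(x - 1/142) = (166 + x)*(-1/142 + x))
√(n(V(14)) + C) = √((-83/71 + 13² + (23571/142)*13) - 30213) = √((-83/71 + 169 + 306423/142) - 30213) = √(330255/142 - 30213) = √(-3959991/142) = 3*I*√62479858/142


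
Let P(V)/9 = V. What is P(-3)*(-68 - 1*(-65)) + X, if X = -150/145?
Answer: 2319/29 ≈ 79.966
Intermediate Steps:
P(V) = 9*V
X = -30/29 (X = -150*1/145 = -30/29 ≈ -1.0345)
P(-3)*(-68 - 1*(-65)) + X = (9*(-3))*(-68 - 1*(-65)) - 30/29 = -27*(-68 + 65) - 30/29 = -27*(-3) - 30/29 = 81 - 30/29 = 2319/29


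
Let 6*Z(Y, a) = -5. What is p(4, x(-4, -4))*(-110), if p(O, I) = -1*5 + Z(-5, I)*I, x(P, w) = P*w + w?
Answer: 1650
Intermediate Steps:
Z(Y, a) = -5/6 (Z(Y, a) = (1/6)*(-5) = -5/6)
x(P, w) = w + P*w
p(O, I) = -5 - 5*I/6 (p(O, I) = -1*5 - 5*I/6 = -5 - 5*I/6)
p(4, x(-4, -4))*(-110) = (-5 - (-10)*(1 - 4)/3)*(-110) = (-5 - (-10)*(-3)/3)*(-110) = (-5 - 5/6*12)*(-110) = (-5 - 10)*(-110) = -15*(-110) = 1650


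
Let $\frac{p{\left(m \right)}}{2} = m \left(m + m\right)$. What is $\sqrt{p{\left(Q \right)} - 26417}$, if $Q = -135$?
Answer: $\sqrt{46483} \approx 215.6$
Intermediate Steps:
$p{\left(m \right)} = 4 m^{2}$ ($p{\left(m \right)} = 2 m \left(m + m\right) = 2 m 2 m = 2 \cdot 2 m^{2} = 4 m^{2}$)
$\sqrt{p{\left(Q \right)} - 26417} = \sqrt{4 \left(-135\right)^{2} - 26417} = \sqrt{4 \cdot 18225 - 26417} = \sqrt{72900 - 26417} = \sqrt{46483}$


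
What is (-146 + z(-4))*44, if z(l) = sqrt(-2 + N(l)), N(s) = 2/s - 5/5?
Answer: -6424 + 22*I*sqrt(14) ≈ -6424.0 + 82.316*I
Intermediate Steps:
N(s) = -1 + 2/s (N(s) = 2/s - 5*1/5 = 2/s - 1 = -1 + 2/s)
z(l) = sqrt(-2 + (2 - l)/l)
(-146 + z(-4))*44 = (-146 + sqrt(-3 + 2/(-4)))*44 = (-146 + sqrt(-3 + 2*(-1/4)))*44 = (-146 + sqrt(-3 - 1/2))*44 = (-146 + sqrt(-7/2))*44 = (-146 + I*sqrt(14)/2)*44 = -6424 + 22*I*sqrt(14)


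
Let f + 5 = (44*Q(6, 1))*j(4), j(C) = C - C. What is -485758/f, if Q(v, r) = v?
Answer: 485758/5 ≈ 97152.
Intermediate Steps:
j(C) = 0
f = -5 (f = -5 + (44*6)*0 = -5 + 264*0 = -5 + 0 = -5)
-485758/f = -485758/(-5) = -485758*(-1/5) = 485758/5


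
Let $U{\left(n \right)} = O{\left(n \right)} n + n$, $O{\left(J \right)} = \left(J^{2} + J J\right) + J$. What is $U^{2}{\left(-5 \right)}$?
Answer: $52900$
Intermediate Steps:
$O{\left(J \right)} = J + 2 J^{2}$ ($O{\left(J \right)} = \left(J^{2} + J^{2}\right) + J = 2 J^{2} + J = J + 2 J^{2}$)
$U{\left(n \right)} = n + n^{2} \left(1 + 2 n\right)$ ($U{\left(n \right)} = n \left(1 + 2 n\right) n + n = n^{2} \left(1 + 2 n\right) + n = n + n^{2} \left(1 + 2 n\right)$)
$U^{2}{\left(-5 \right)} = \left(- 5 \left(1 - 5 \left(1 + 2 \left(-5\right)\right)\right)\right)^{2} = \left(- 5 \left(1 - 5 \left(1 - 10\right)\right)\right)^{2} = \left(- 5 \left(1 - -45\right)\right)^{2} = \left(- 5 \left(1 + 45\right)\right)^{2} = \left(\left(-5\right) 46\right)^{2} = \left(-230\right)^{2} = 52900$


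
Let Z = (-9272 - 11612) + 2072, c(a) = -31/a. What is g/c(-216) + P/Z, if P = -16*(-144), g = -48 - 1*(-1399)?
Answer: 1372392792/145793 ≈ 9413.3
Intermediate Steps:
Z = -18812 (Z = -20884 + 2072 = -18812)
g = 1351 (g = -48 + 1399 = 1351)
P = 2304
g/c(-216) + P/Z = 1351/((-31/(-216))) + 2304/(-18812) = 1351/((-31*(-1/216))) + 2304*(-1/18812) = 1351/(31/216) - 576/4703 = 1351*(216/31) - 576/4703 = 291816/31 - 576/4703 = 1372392792/145793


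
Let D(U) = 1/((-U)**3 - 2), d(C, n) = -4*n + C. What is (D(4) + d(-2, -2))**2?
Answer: 156025/4356 ≈ 35.818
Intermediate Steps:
d(C, n) = C - 4*n
D(U) = 1/(-2 - U**3) (D(U) = 1/(-U**3 - 2) = 1/(-2 - U**3))
(D(4) + d(-2, -2))**2 = (-1/(2 + 4**3) + (-2 - 4*(-2)))**2 = (-1/(2 + 64) + (-2 + 8))**2 = (-1/66 + 6)**2 = (395/66)**2 = 156025/4356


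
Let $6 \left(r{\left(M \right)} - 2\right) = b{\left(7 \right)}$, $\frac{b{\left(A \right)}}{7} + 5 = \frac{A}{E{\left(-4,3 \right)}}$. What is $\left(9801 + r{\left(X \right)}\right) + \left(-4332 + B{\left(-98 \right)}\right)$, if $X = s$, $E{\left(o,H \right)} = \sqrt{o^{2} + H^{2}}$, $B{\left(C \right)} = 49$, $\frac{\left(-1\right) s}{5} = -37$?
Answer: $\frac{27579}{5} \approx 5515.8$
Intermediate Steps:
$s = 185$ ($s = \left(-5\right) \left(-37\right) = 185$)
$E{\left(o,H \right)} = \sqrt{H^{2} + o^{2}}$
$X = 185$
$b{\left(A \right)} = -35 + \frac{7 A}{5}$ ($b{\left(A \right)} = -35 + 7 \frac{A}{\sqrt{3^{2} + \left(-4\right)^{2}}} = -35 + 7 \frac{A}{\sqrt{9 + 16}} = -35 + 7 \frac{A}{\sqrt{25}} = -35 + 7 \frac{A}{5} = -35 + \frac{7 A}{5}$)
$r{\left(M \right)} = - \frac{11}{5}$ ($r{\left(M \right)} = 2 + \frac{-35 + \frac{7}{5} \cdot 7}{6} = 2 + \frac{-35 + \frac{49}{5}}{6} = 2 + \frac{1}{6} \left(- \frac{126}{5}\right) = 2 - \frac{21}{5} = - \frac{11}{5}$)
$\left(9801 + r{\left(X \right)}\right) + \left(-4332 + B{\left(-98 \right)}\right) = \left(9801 - \frac{11}{5}\right) + \left(-4332 + 49\right) = \frac{48994}{5} - 4283 = \frac{27579}{5}$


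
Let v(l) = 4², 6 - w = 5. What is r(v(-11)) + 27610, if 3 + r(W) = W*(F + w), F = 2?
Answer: 27655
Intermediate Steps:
w = 1 (w = 6 - 1*5 = 6 - 5 = 1)
v(l) = 16
r(W) = -3 + 3*W (r(W) = -3 + W*(2 + 1) = -3 + W*3 = -3 + 3*W)
r(v(-11)) + 27610 = (-3 + 3*16) + 27610 = (-3 + 48) + 27610 = 45 + 27610 = 27655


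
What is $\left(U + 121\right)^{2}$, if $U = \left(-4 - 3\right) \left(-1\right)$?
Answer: $16384$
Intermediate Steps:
$U = 7$ ($U = \left(-7\right) \left(-1\right) = 7$)
$\left(U + 121\right)^{2} = \left(7 + 121\right)^{2} = 128^{2} = 16384$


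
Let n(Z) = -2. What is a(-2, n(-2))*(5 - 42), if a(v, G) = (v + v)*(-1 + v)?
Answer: -444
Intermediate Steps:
a(v, G) = 2*v*(-1 + v) (a(v, G) = (2*v)*(-1 + v) = 2*v*(-1 + v))
a(-2, n(-2))*(5 - 42) = (2*(-2)*(-1 - 2))*(5 - 42) = (2*(-2)*(-3))*(-37) = 12*(-37) = -444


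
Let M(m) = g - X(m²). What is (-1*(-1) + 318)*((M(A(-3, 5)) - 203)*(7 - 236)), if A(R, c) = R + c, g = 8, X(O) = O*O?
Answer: 15413761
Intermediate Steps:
X(O) = O²
M(m) = 8 - m⁴ (M(m) = 8 - (m²)² = 8 - m⁴)
(-1*(-1) + 318)*((M(A(-3, 5)) - 203)*(7 - 236)) = (-1*(-1) + 318)*(((8 - (-3 + 5)⁴) - 203)*(7 - 236)) = (1 + 318)*(((8 - 1*2⁴) - 203)*(-229)) = 319*(((8 - 1*16) - 203)*(-229)) = 319*(((8 - 16) - 203)*(-229)) = 319*((-8 - 203)*(-229)) = 319*(-211*(-229)) = 319*48319 = 15413761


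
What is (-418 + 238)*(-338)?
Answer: 60840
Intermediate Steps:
(-418 + 238)*(-338) = -180*(-338) = 60840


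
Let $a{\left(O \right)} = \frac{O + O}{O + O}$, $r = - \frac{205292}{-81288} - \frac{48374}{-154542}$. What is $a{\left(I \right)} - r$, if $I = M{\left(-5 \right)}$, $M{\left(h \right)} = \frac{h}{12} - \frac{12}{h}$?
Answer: $- \frac{962335495}{523433754} \approx -1.8385$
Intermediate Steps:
$M{\left(h \right)} = - \frac{12}{h} + \frac{h}{12}$ ($M{\left(h \right)} = h \frac{1}{12} - \frac{12}{h} = \frac{h}{12} - \frac{12}{h} = - \frac{12}{h} + \frac{h}{12}$)
$r = \frac{1485769249}{523433754}$ ($r = \left(-205292\right) \left(- \frac{1}{81288}\right) - - \frac{24187}{77271} = \frac{51323}{20322} + \frac{24187}{77271} = \frac{1485769249}{523433754} \approx 2.8385$)
$I = \frac{119}{60}$ ($I = - \frac{12}{-5} + \frac{1}{12} \left(-5\right) = \left(-12\right) \left(- \frac{1}{5}\right) - \frac{5}{12} = \frac{12}{5} - \frac{5}{12} = \frac{119}{60} \approx 1.9833$)
$a{\left(O \right)} = 1$ ($a{\left(O \right)} = \frac{2 O}{2 O} = 2 O \frac{1}{2 O} = 1$)
$a{\left(I \right)} - r = 1 - \frac{1485769249}{523433754} = - \frac{962335495}{523433754}$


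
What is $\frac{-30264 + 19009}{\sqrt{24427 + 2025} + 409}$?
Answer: $- \frac{4603295}{140829} + \frac{22510 \sqrt{6613}}{140829} \approx -19.689$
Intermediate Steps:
$\frac{-30264 + 19009}{\sqrt{24427 + 2025} + 409} = - \frac{11255}{\sqrt{26452} + 409} = - \frac{11255}{2 \sqrt{6613} + 409} = - \frac{11255}{409 + 2 \sqrt{6613}}$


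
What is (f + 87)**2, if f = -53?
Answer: 1156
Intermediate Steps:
(f + 87)**2 = (-53 + 87)**2 = 34**2 = 1156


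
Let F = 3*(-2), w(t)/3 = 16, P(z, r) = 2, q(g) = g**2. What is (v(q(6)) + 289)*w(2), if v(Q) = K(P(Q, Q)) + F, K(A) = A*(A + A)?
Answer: 13968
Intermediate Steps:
w(t) = 48 (w(t) = 3*16 = 48)
K(A) = 2*A**2 (K(A) = A*(2*A) = 2*A**2)
F = -6
v(Q) = 2 (v(Q) = 2*2**2 - 6 = 2*4 - 6 = 8 - 6 = 2)
(v(q(6)) + 289)*w(2) = (2 + 289)*48 = 291*48 = 13968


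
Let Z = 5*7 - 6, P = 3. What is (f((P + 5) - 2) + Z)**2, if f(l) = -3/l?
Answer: 3249/4 ≈ 812.25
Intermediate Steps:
Z = 29 (Z = 35 - 6 = 29)
(f((P + 5) - 2) + Z)**2 = (-3/((3 + 5) - 2) + 29)**2 = (-3/(8 - 2) + 29)**2 = (-3/6 + 29)**2 = (-3*1/6 + 29)**2 = (-1/2 + 29)**2 = (57/2)**2 = 3249/4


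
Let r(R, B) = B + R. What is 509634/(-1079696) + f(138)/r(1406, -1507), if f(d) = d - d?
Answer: -254817/539848 ≈ -0.47202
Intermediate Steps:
f(d) = 0
509634/(-1079696) + f(138)/r(1406, -1507) = 509634/(-1079696) + 0/(-1507 + 1406) = 509634*(-1/1079696) + 0/(-101) = -254817/539848 + 0*(-1/101) = -254817/539848 + 0 = -254817/539848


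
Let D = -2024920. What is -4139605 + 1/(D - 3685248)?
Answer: -23637840003641/5710168 ≈ -4.1396e+6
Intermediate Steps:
-4139605 + 1/(D - 3685248) = -4139605 + 1/(-2024920 - 3685248) = -4139605 + 1/(-5710168) = -4139605 - 1/5710168 = -23637840003641/5710168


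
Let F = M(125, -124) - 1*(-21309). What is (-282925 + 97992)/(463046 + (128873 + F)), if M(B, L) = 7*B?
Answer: -26419/87729 ≈ -0.30114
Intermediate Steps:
F = 22184 (F = 7*125 - 1*(-21309) = 875 + 21309 = 22184)
(-282925 + 97992)/(463046 + (128873 + F)) = (-282925 + 97992)/(463046 + (128873 + 22184)) = -184933/(463046 + 151057) = -184933/614103 = -184933*1/614103 = -26419/87729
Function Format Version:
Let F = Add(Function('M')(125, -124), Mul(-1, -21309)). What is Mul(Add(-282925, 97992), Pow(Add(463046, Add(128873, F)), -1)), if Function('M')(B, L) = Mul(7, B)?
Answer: Rational(-26419, 87729) ≈ -0.30114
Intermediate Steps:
F = 22184 (F = Add(Mul(7, 125), Mul(-1, -21309)) = Add(875, 21309) = 22184)
Mul(Add(-282925, 97992), Pow(Add(463046, Add(128873, F)), -1)) = Mul(Add(-282925, 97992), Pow(Add(463046, Add(128873, 22184)), -1)) = Mul(-184933, Pow(Add(463046, 151057), -1)) = Mul(-184933, Pow(614103, -1)) = Mul(-184933, Rational(1, 614103)) = Rational(-26419, 87729)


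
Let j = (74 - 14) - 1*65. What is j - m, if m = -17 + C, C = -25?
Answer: 37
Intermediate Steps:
j = -5 (j = 60 - 65 = -5)
m = -42 (m = -17 - 25 = -42)
j - m = -5 - 1*(-42) = -5 + 42 = 37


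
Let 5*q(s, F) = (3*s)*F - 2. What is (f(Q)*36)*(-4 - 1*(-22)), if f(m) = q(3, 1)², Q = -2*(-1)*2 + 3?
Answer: 31752/25 ≈ 1270.1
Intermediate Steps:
q(s, F) = -⅖ + 3*F*s/5 (q(s, F) = ((3*s)*F - 2)/5 = (3*F*s - 2)/5 = (-2 + 3*F*s)/5 = -⅖ + 3*F*s/5)
Q = 7 (Q = 2*2 + 3 = 4 + 3 = 7)
f(m) = 49/25 (f(m) = (-⅖ + (⅗)*1*3)² = (-⅖ + 9/5)² = (7/5)² = 49/25)
(f(Q)*36)*(-4 - 1*(-22)) = ((49/25)*36)*(-4 - 1*(-22)) = 1764*(-4 + 22)/25 = (1764/25)*18 = 31752/25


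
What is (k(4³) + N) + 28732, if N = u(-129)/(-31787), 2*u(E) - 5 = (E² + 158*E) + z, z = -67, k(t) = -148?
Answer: 1817203019/63574 ≈ 28584.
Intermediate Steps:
u(E) = -31 + E²/2 + 79*E (u(E) = 5/2 + ((E² + 158*E) - 67)/2 = 5/2 + (-67 + E² + 158*E)/2 = 5/2 + (-67/2 + E²/2 + 79*E) = -31 + E²/2 + 79*E)
N = 3803/63574 (N = (-31 + (½)*(-129)² + 79*(-129))/(-31787) = (-31 + (½)*16641 - 10191)*(-1/31787) = (-31 + 16641/2 - 10191)*(-1/31787) = -3803/2*(-1/31787) = 3803/63574 ≈ 0.059820)
(k(4³) + N) + 28732 = (-148 + 3803/63574) + 28732 = -9405149/63574 + 28732 = 1817203019/63574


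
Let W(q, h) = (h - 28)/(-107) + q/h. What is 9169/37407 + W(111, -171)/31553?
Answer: 588258197177/2399556143343 ≈ 0.24515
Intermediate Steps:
W(q, h) = 28/107 - h/107 + q/h (W(q, h) = (-28 + h)*(-1/107) + q/h = (28/107 - h/107) + q/h = 28/107 - h/107 + q/h)
9169/37407 + W(111, -171)/31553 = 9169/37407 + ((111 - 1/107*(-171)*(-28 - 171))/(-171))/31553 = 9169*(1/37407) - (111 - 1/107*(-171)*(-199))/171*(1/31553) = 9169/37407 - (111 - 34029/107)/171*(1/31553) = 9169/37407 - 1/171*(-22152/107)*(1/31553) = 9169/37407 + (7384/6099)*(1/31553) = 9169/37407 + 7384/192441747 = 588258197177/2399556143343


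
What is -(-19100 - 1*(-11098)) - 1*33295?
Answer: -25293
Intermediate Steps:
-(-19100 - 1*(-11098)) - 1*33295 = -(-19100 + 11098) - 33295 = -1*(-8002) - 33295 = 8002 - 33295 = -25293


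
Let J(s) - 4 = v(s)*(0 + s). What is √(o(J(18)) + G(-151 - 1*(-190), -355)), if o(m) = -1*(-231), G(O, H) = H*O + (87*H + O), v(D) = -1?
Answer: 6*I*√1235 ≈ 210.86*I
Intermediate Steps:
G(O, H) = O + 87*H + H*O (G(O, H) = H*O + (O + 87*H) = O + 87*H + H*O)
J(s) = 4 - s (J(s) = 4 - (0 + s) = 4 - s)
o(m) = 231
√(o(J(18)) + G(-151 - 1*(-190), -355)) = √(231 + ((-151 - 1*(-190)) + 87*(-355) - 355*(-151 - 1*(-190)))) = √(231 + ((-151 + 190) - 30885 - 355*(-151 + 190))) = √(231 + (39 - 30885 - 355*39)) = √(231 + (39 - 30885 - 13845)) = √(231 - 44691) = √(-44460) = 6*I*√1235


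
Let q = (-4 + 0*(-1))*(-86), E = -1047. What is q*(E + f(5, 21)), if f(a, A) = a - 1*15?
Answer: -363608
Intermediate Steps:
f(a, A) = -15 + a (f(a, A) = a - 15 = -15 + a)
q = 344 (q = (-4 + 0)*(-86) = -4*(-86) = 344)
q*(E + f(5, 21)) = 344*(-1047 + (-15 + 5)) = 344*(-1047 - 10) = 344*(-1057) = -363608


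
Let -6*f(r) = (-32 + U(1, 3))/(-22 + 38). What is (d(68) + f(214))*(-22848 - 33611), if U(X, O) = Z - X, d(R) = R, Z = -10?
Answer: -370992089/96 ≈ -3.8645e+6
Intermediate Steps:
U(X, O) = -10 - X
f(r) = 43/96 (f(r) = -(-32 + (-10 - 1*1))/(6*(-22 + 38)) = -(-32 + (-10 - 1))/(6*16) = -(-32 - 11)/(6*16) = -(-43)/(6*16) = -⅙*(-43/16) = 43/96)
(d(68) + f(214))*(-22848 - 33611) = (68 + 43/96)*(-22848 - 33611) = (6571/96)*(-56459) = -370992089/96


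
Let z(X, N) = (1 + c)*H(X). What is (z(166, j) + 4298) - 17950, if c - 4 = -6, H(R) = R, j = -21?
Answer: -13818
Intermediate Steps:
c = -2 (c = 4 - 6 = -2)
z(X, N) = -X (z(X, N) = (1 - 2)*X = -X)
(z(166, j) + 4298) - 17950 = (-1*166 + 4298) - 17950 = (-166 + 4298) - 17950 = 4132 - 17950 = -13818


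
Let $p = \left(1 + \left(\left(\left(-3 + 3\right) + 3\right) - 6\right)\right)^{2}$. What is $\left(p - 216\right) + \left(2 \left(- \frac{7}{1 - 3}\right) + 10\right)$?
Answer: $-195$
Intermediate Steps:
$p = 4$ ($p = \left(1 + \left(\left(0 + 3\right) - 6\right)\right)^{2} = \left(1 + \left(3 - 6\right)\right)^{2} = \left(1 - 3\right)^{2} = \left(-2\right)^{2} = 4$)
$\left(p - 216\right) + \left(2 \left(- \frac{7}{1 - 3}\right) + 10\right) = \left(4 - 216\right) + \left(2 \left(- \frac{7}{1 - 3}\right) + 10\right) = -212 + \left(2 \left(- \frac{7}{-2}\right) + 10\right) = -212 + \left(2 \left(\left(-7\right) \left(- \frac{1}{2}\right)\right) + 10\right) = -212 + \left(2 \cdot \frac{7}{2} + 10\right) = -212 + \left(7 + 10\right) = -212 + 17 = -195$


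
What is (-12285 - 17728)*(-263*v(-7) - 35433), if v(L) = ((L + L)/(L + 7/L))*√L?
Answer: 1063450629 + 55253933*I*√7/4 ≈ 1.0635e+9 + 3.6547e+7*I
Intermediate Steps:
v(L) = 2*L^(3/2)/(L + 7/L) (v(L) = ((2*L)/(L + 7/L))*√L = (2*L/(L + 7/L))*√L = 2*L^(3/2)/(L + 7/L))
(-12285 - 17728)*(-263*v(-7) - 35433) = (-12285 - 17728)*(-526*(-7)^(5/2)/(7 + (-7)²) - 35433) = -30013*(-526*49*I*√7/(7 + 49) - 35433) = -30013*(-526*49*I*√7/56 - 35433) = -30013*(-1841*I*√7/4 - 35433) = -30013*(-35433 - 1841*I*√7/4) = 1063450629 + 55253933*I*√7/4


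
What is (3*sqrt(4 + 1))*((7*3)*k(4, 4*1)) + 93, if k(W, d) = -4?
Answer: 93 - 252*sqrt(5) ≈ -470.49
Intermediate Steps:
(3*sqrt(4 + 1))*((7*3)*k(4, 4*1)) + 93 = (3*sqrt(4 + 1))*((7*3)*(-4)) + 93 = (3*sqrt(5))*(21*(-4)) + 93 = (3*sqrt(5))*(-84) + 93 = -252*sqrt(5) + 93 = 93 - 252*sqrt(5)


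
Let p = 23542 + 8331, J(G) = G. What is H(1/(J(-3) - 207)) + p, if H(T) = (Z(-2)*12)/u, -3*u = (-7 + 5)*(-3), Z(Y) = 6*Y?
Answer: 31945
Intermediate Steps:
p = 31873
u = -2 (u = -(-7 + 5)*(-3)/3 = -(-2)*(-3)/3 = -⅓*6 = -2)
H(T) = 72 (H(T) = ((6*(-2))*12)/(-2) = -12*12*(-½) = -144*(-½) = 72)
H(1/(J(-3) - 207)) + p = 72 + 31873 = 31945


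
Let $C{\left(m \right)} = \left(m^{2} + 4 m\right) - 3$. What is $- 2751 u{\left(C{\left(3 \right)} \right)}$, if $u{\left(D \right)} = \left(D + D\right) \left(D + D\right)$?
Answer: $-3565296$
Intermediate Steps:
$C{\left(m \right)} = -3 + m^{2} + 4 m$
$u{\left(D \right)} = 4 D^{2}$ ($u{\left(D \right)} = 2 D 2 D = 4 D^{2}$)
$- 2751 u{\left(C{\left(3 \right)} \right)} = - 2751 \cdot 4 \left(-3 + 3^{2} + 4 \cdot 3\right)^{2} = - 2751 \cdot 4 \left(-3 + 9 + 12\right)^{2} = - 2751 \cdot 4 \cdot 18^{2} = - 2751 \cdot 4 \cdot 324 = \left(-2751\right) 1296 = -3565296$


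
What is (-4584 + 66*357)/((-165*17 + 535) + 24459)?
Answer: 18978/22189 ≈ 0.85529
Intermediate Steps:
(-4584 + 66*357)/((-165*17 + 535) + 24459) = (-4584 + 23562)/((-2805 + 535) + 24459) = 18978/(-2270 + 24459) = 18978/22189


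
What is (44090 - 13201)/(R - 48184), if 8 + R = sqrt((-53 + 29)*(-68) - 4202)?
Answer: -744301344/1161235717 - 30889*I*sqrt(2570)/2322471434 ≈ -0.64096 - 0.00067425*I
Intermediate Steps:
R = -8 + I*sqrt(2570) (R = -8 + sqrt((-53 + 29)*(-68) - 4202) = -8 + sqrt(-24*(-68) - 4202) = -8 + sqrt(1632 - 4202) = -8 + sqrt(-2570) = -8 + I*sqrt(2570) ≈ -8.0 + 50.695*I)
(44090 - 13201)/(R - 48184) = (44090 - 13201)/((-8 + I*sqrt(2570)) - 48184) = 30889/(-48192 + I*sqrt(2570))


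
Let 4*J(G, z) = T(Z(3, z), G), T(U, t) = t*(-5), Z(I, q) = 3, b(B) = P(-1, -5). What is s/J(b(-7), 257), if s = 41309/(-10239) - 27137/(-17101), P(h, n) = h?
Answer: -1714277864/875485695 ≈ -1.9581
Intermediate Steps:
b(B) = -1
T(U, t) = -5*t
J(G, z) = -5*G/4 (J(G, z) = (-5*G)/4 = -5*G/4)
s = -428569466/175097139 (s = 41309*(-1/10239) - 27137*(-1/17101) = -41309/10239 + 27137/17101 = -428569466/175097139 ≈ -2.4476)
s/J(b(-7), 257) = -428569466/(175097139*((-5/4*(-1)))) = -428569466/(175097139*5/4) = -428569466/175097139*4/5 = -1714277864/875485695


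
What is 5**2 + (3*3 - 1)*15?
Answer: 145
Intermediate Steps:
5**2 + (3*3 - 1)*15 = 25 + (9 - 1)*15 = 25 + 8*15 = 25 + 120 = 145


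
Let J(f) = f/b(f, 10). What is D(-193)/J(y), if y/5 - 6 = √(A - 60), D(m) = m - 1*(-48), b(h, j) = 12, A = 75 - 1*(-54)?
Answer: 696/11 - 116*√69/11 ≈ -24.324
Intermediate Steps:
A = 129 (A = 75 + 54 = 129)
D(m) = 48 + m (D(m) = m + 48 = 48 + m)
y = 30 + 5*√69 (y = 30 + 5*√(129 - 60) = 30 + 5*√69 ≈ 71.533)
J(f) = f/12
D(-193)/J(y) = (48 - 193)/(((30 + 5*√69)/12)) = -145/(5/2 + 5*√69/12)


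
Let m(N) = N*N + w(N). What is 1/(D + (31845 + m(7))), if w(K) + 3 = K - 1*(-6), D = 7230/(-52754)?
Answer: 26377/841528193 ≈ 3.1344e-5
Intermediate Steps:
D = -3615/26377 (D = 7230*(-1/52754) = -3615/26377 ≈ -0.13705)
w(K) = 3 + K (w(K) = -3 + (K - 1*(-6)) = -3 + (K + 6) = -3 + (6 + K) = 3 + K)
m(N) = 3 + N + N² (m(N) = N*N + (3 + N) = N² + (3 + N) = 3 + N + N²)
1/(D + (31845 + m(7))) = 1/(-3615/26377 + (31845 + (3 + 7 + 7²))) = 1/(-3615/26377 + (31845 + (3 + 7 + 49))) = 1/(-3615/26377 + (31845 + 59)) = 1/(-3615/26377 + 31904) = 1/(841528193/26377) = 26377/841528193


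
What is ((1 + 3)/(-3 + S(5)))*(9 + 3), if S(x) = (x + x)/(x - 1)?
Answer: -96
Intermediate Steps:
S(x) = 2*x/(-1 + x) (S(x) = (2*x)/(-1 + x) = 2*x/(-1 + x))
((1 + 3)/(-3 + S(5)))*(9 + 3) = ((1 + 3)/(-3 + 2*5/(-1 + 5)))*(9 + 3) = (4/(-3 + 2*5/4))*12 = (4/(-3 + 2*5*(¼)))*12 = (4/(-3 + 5/2))*12 = (4/(-½))*12 = (4*(-2))*12 = -8*12 = -96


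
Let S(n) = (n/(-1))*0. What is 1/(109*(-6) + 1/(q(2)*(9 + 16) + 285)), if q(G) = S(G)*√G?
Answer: -285/186389 ≈ -0.0015291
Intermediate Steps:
S(n) = 0 (S(n) = (n*(-1))*0 = -n*0 = 0)
q(G) = 0 (q(G) = 0*√G = 0)
1/(109*(-6) + 1/(q(2)*(9 + 16) + 285)) = 1/(109*(-6) + 1/(0*(9 + 16) + 285)) = 1/(-654 + 1/(0*25 + 285)) = 1/(-654 + 1/(0 + 285)) = 1/(-654 + 1/285) = 1/(-186389/285) = -285/186389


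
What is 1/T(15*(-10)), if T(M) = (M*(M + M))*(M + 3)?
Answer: -1/6615000 ≈ -1.5117e-7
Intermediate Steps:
T(M) = 2*M²*(3 + M) (T(M) = (M*(2*M))*(3 + M) = (2*M²)*(3 + M) = 2*M²*(3 + M))
1/T(15*(-10)) = 1/(2*(15*(-10))²*(3 + 15*(-10))) = 1/(2*(-150)²*(3 - 150)) = 1/(2*22500*(-147)) = 1/(-6615000) = -1/6615000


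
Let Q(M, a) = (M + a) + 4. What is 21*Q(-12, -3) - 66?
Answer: -297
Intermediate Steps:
Q(M, a) = 4 + M + a
21*Q(-12, -3) - 66 = 21*(4 - 12 - 3) - 66 = 21*(-11) - 66 = -231 - 66 = -297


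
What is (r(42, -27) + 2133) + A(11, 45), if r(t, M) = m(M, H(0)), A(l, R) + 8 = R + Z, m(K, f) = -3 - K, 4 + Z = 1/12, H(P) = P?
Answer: 26281/12 ≈ 2190.1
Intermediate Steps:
Z = -47/12 (Z = -4 + 1/12 = -47/12 ≈ -3.9167)
A(l, R) = -143/12 + R (A(l, R) = -8 + (R - 47/12) = -8 + (-47/12 + R) = -143/12 + R)
r(t, M) = -3 - M
(r(42, -27) + 2133) + A(11, 45) = ((-3 - 1*(-27)) + 2133) + (-143/12 + 45) = ((-3 + 27) + 2133) + 397/12 = (24 + 2133) + 397/12 = 2157 + 397/12 = 26281/12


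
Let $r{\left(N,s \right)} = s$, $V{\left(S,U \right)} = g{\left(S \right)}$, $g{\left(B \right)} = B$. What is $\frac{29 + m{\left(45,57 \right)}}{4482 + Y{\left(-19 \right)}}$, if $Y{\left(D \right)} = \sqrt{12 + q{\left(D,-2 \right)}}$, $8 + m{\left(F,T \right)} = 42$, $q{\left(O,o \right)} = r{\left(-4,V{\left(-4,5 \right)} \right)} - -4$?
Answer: $\frac{47061}{3348052} - \frac{21 \sqrt{3}}{3348052} \approx 0.014045$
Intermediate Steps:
$V{\left(S,U \right)} = S$
$q{\left(O,o \right)} = 0$ ($q{\left(O,o \right)} = -4 - -4 = -4 + 4 = 0$)
$m{\left(F,T \right)} = 34$ ($m{\left(F,T \right)} = -8 + 42 = 34$)
$Y{\left(D \right)} = 2 \sqrt{3}$ ($Y{\left(D \right)} = \sqrt{12 + 0} = \sqrt{12} = 2 \sqrt{3}$)
$\frac{29 + m{\left(45,57 \right)}}{4482 + Y{\left(-19 \right)}} = \frac{29 + 34}{4482 + 2 \sqrt{3}} = \frac{63}{4482 + 2 \sqrt{3}}$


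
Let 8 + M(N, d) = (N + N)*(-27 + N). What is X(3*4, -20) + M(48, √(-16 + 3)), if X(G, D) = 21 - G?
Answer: 2017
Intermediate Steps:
M(N, d) = -8 + 2*N*(-27 + N) (M(N, d) = -8 + (N + N)*(-27 + N) = -8 + (2*N)*(-27 + N) = -8 + 2*N*(-27 + N))
X(3*4, -20) + M(48, √(-16 + 3)) = (21 - 3*4) + (-8 - 54*48 + 2*48²) = (21 - 1*12) + (-8 - 2592 + 2*2304) = (21 - 12) + (-8 - 2592 + 4608) = 9 + 2008 = 2017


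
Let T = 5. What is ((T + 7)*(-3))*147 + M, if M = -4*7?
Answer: -5320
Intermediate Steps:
M = -28
((T + 7)*(-3))*147 + M = ((5 + 7)*(-3))*147 - 28 = (12*(-3))*147 - 28 = -36*147 - 28 = -5292 - 28 = -5320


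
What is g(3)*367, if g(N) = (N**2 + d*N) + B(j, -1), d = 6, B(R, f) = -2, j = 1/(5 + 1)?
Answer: 9175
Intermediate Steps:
j = 1/6 ≈ 0.16667
g(N) = -2 + N**2 + 6*N (g(N) = (N**2 + 6*N) - 2 = -2 + N**2 + 6*N)
g(3)*367 = (-2 + 3**2 + 6*3)*367 = (-2 + 9 + 18)*367 = 25*367 = 9175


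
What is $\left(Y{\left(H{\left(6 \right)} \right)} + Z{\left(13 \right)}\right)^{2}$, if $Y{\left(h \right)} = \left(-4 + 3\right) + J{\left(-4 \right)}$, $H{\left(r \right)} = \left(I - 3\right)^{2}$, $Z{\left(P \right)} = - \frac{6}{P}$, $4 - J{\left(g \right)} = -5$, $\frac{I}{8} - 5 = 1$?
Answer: $\frac{9604}{169} \approx 56.828$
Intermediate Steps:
$I = 48$ ($I = 40 + 8 \cdot 1 = 40 + 8 = 48$)
$J{\left(g \right)} = 9$ ($J{\left(g \right)} = 4 - -5 = 4 + 5 = 9$)
$H{\left(r \right)} = 2025$ ($H{\left(r \right)} = \left(48 - 3\right)^{2} = 45^{2} = 2025$)
$Y{\left(h \right)} = 8$ ($Y{\left(h \right)} = \left(-4 + 3\right) + 9 = -1 + 9 = 8$)
$\left(Y{\left(H{\left(6 \right)} \right)} + Z{\left(13 \right)}\right)^{2} = \left(8 - \frac{6}{13}\right)^{2} = \left(\frac{98}{13}\right)^{2} = \frac{9604}{169}$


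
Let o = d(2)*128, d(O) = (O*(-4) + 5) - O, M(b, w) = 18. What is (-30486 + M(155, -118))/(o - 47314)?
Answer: 15234/23977 ≈ 0.63536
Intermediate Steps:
d(O) = 5 - 5*O (d(O) = (-4*O + 5) - O = (5 - 4*O) - O = 5 - 5*O)
o = -640 (o = (5 - 5*2)*128 = (5 - 10)*128 = -5*128 = -640)
(-30486 + M(155, -118))/(o - 47314) = (-30486 + 18)/(-640 - 47314) = -30468/(-47954) = -30468*(-1/47954) = 15234/23977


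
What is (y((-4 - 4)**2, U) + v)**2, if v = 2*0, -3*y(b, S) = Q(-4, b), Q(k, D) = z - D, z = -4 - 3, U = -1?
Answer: 5041/9 ≈ 560.11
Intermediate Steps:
z = -7
Q(k, D) = -7 - D
y(b, S) = 7/3 + b/3 (y(b, S) = -(-7 - b)/3 = 7/3 + b/3)
v = 0
(y((-4 - 4)**2, U) + v)**2 = ((7/3 + (-4 - 4)**2/3) + 0)**2 = ((7/3 + (1/3)*(-8)**2) + 0)**2 = ((7/3 + (1/3)*64) + 0)**2 = ((7/3 + 64/3) + 0)**2 = (71/3 + 0)**2 = (71/3)**2 = 5041/9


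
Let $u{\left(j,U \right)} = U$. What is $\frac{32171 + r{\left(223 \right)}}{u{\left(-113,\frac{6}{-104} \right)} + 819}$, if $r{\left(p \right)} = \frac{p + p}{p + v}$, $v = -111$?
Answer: $\frac{23423387}{596190} \approx 39.288$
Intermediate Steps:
$r{\left(p \right)} = \frac{2 p}{-111 + p}$ ($r{\left(p \right)} = \frac{p + p}{p - 111} = \frac{2 p}{-111 + p}$)
$\frac{32171 + r{\left(223 \right)}}{u{\left(-113,\frac{6}{-104} \right)} + 819} = \frac{32171 + 2 \cdot 223 \frac{1}{-111 + 223}}{\frac{6}{-104} + 819} = \frac{32171 + 2 \cdot 223 \cdot \frac{1}{112}}{6 \left(- \frac{1}{104}\right) + 819} = \frac{32171 + 2 \cdot 223 \cdot \frac{1}{112}}{- \frac{3}{52} + 819} = \frac{32171 + \frac{223}{56}}{\frac{42585}{52}} = \frac{1801799}{56} \cdot \frac{52}{42585} = \frac{23423387}{596190}$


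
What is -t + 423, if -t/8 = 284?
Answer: 2695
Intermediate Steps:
t = -2272 (t = -8*284 = -2272)
-t + 423 = -1*(-2272) + 423 = 2272 + 423 = 2695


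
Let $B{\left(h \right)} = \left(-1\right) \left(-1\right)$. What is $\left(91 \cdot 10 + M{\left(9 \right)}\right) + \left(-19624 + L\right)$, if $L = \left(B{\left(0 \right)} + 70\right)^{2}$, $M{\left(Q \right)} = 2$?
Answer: $-13671$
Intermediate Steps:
$B{\left(h \right)} = 1$
$L = 5041$ ($L = \left(1 + 70\right)^{2} = 71^{2} = 5041$)
$\left(91 \cdot 10 + M{\left(9 \right)}\right) + \left(-19624 + L\right) = \left(91 \cdot 10 + 2\right) + \left(-19624 + 5041\right) = \left(910 + 2\right) - 14583 = 912 - 14583 = -13671$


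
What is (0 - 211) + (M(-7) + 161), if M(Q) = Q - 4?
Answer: -61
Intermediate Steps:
M(Q) = -4 + Q
(0 - 211) + (M(-7) + 161) = (0 - 211) + ((-4 - 7) + 161) = -211 + (-11 + 161) = -211 + 150 = -61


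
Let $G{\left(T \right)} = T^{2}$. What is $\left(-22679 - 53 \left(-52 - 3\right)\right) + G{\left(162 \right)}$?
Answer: $6480$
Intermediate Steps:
$\left(-22679 - 53 \left(-52 - 3\right)\right) + G{\left(162 \right)} = \left(-22679 - 53 \left(-52 - 3\right)\right) + 162^{2} = \left(-22679 - -2915\right) + 26244 = \left(-22679 + 2915\right) + 26244 = -19764 + 26244 = 6480$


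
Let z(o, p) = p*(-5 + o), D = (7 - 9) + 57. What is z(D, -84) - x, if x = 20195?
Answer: -24395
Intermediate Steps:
D = 55 (D = -2 + 57 = 55)
z(D, -84) - x = -84*(-5 + 55) - 1*20195 = -84*50 - 20195 = -4200 - 20195 = -24395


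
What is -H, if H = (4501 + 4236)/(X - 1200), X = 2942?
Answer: -8737/1742 ≈ -5.0155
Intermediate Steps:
H = 8737/1742 (H = (4501 + 4236)/(2942 - 1200) = 8737/1742 ≈ 5.0155)
-H = -1*8737/1742 = -8737/1742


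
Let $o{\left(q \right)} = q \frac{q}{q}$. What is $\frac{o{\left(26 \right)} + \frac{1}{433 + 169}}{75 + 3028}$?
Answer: $\frac{15653}{1868006} \approx 0.0083795$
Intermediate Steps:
$o{\left(q \right)} = q$ ($o{\left(q \right)} = q 1 = q$)
$\frac{o{\left(26 \right)} + \frac{1}{433 + 169}}{75 + 3028} = \frac{26 + \frac{1}{433 + 169}}{75 + 3028} = \frac{26 + \frac{1}{602}}{3103} = \left(26 + \frac{1}{602}\right) \frac{1}{3103} = \frac{15653}{602} \cdot \frac{1}{3103} = \frac{15653}{1868006}$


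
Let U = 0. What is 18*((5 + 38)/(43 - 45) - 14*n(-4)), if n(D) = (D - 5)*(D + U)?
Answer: -9459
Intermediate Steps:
n(D) = D*(-5 + D) (n(D) = (D - 5)*(D + 0) = (-5 + D)*D = D*(-5 + D))
18*((5 + 38)/(43 - 45) - 14*n(-4)) = 18*((5 + 38)/(43 - 45) - (-56)*(-5 - 4)) = 18*(43/(-2) - (-56)*(-9)) = 18*(43*(-½) - 14*36) = 18*(-43/2 - 504) = 18*(-1051/2) = -9459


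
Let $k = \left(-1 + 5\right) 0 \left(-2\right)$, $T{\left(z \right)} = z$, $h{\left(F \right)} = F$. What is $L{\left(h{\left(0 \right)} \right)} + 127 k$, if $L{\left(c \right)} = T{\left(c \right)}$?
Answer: $0$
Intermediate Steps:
$L{\left(c \right)} = c$
$k = 0$ ($k = 4 \cdot 0 \left(-2\right) = 0 \left(-2\right) = 0$)
$L{\left(h{\left(0 \right)} \right)} + 127 k = 0 + 127 \cdot 0 = 0 + 0 = 0$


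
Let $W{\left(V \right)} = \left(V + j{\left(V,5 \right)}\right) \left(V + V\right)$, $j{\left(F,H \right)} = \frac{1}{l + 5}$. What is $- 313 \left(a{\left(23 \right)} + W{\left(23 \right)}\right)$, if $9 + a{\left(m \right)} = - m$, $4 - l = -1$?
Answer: $- \frac{1612889}{5} \approx -3.2258 \cdot 10^{5}$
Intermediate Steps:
$l = 5$ ($l = 4 - -1 = 4 + 1 = 5$)
$a{\left(m \right)} = -9 - m$
$j{\left(F,H \right)} = \frac{1}{10}$ ($j{\left(F,H \right)} = \frac{1}{5 + 5} = \frac{1}{10}$)
$W{\left(V \right)} = 2 V \left(\frac{1}{10} + V\right)$ ($W{\left(V \right)} = \left(V + \frac{1}{10}\right) \left(V + V\right) = \left(\frac{1}{10} + V\right) 2 V = 2 V \left(\frac{1}{10} + V\right)$)
$- 313 \left(a{\left(23 \right)} + W{\left(23 \right)}\right) = - 313 \left(\left(-9 - 23\right) + \frac{1}{5} \cdot 23 \left(1 + 10 \cdot 23\right)\right) = - 313 \left(\left(-9 - 23\right) + \frac{1}{5} \cdot 23 \left(1 + 230\right)\right) = - 313 \left(-32 + \frac{1}{5} \cdot 23 \cdot 231\right) = - 313 \left(-32 + \frac{5313}{5}\right) = \left(-313\right) \frac{5153}{5} = - \frac{1612889}{5}$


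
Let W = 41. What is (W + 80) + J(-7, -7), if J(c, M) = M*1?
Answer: 114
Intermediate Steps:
J(c, M) = M
(W + 80) + J(-7, -7) = (41 + 80) - 7 = 121 - 7 = 114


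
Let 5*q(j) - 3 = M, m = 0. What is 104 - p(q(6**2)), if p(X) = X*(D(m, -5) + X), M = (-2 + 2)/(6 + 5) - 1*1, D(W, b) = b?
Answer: 2646/25 ≈ 105.84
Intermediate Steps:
M = -1 (M = 0/11 - 1 = 0*(1/11) - 1 = 0 - 1 = -1)
q(j) = 2/5 (q(j) = 3/5 + (1/5)*(-1) = 3/5 - 1/5 = 2/5)
p(X) = X*(-5 + X)
104 - p(q(6**2)) = 104 - 2*(-5 + 2/5)/5 = 104 - 2*(-23)/(5*5) = 104 - 1*(-46/25) = 104 + 46/25 = 2646/25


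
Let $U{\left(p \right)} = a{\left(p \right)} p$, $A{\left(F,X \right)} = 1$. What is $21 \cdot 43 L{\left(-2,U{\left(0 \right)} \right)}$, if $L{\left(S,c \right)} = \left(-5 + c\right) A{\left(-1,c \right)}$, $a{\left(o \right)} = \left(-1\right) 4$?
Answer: $-4515$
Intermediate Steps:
$a{\left(o \right)} = -4$
$U{\left(p \right)} = - 4 p$
$L{\left(S,c \right)} = -5 + c$ ($L{\left(S,c \right)} = \left(-5 + c\right) 1 = -5 + c$)
$21 \cdot 43 L{\left(-2,U{\left(0 \right)} \right)} = 21 \cdot 43 \left(-5 - 0\right) = 903 \left(-5 + 0\right) = 903 \left(-5\right) = -4515$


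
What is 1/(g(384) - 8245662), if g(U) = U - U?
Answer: -1/8245662 ≈ -1.2128e-7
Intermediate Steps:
g(U) = 0
1/(g(384) - 8245662) = 1/(0 - 8245662) = 1/(-8245662) = -1/8245662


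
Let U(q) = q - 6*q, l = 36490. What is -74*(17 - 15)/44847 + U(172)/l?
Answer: -4396894/163646703 ≈ -0.026868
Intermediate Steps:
U(q) = -5*q
-74*(17 - 15)/44847 + U(172)/l = -74*(17 - 15)/44847 - 5*172/36490 = -74*2*(1/44847) - 860*1/36490 = -148*1/44847 - 86/3649 = -148/44847 - 86/3649 = -4396894/163646703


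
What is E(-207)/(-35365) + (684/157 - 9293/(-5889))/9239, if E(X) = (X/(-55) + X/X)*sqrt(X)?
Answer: 5487077/8542129947 - 786*I*sqrt(23)/1945075 ≈ 0.00064235 - 0.001938*I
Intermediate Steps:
E(X) = sqrt(X)*(1 - X/55) (E(X) = (X*(-1/55) + 1)*sqrt(X) = (-X/55 + 1)*sqrt(X) = (1 - X/55)*sqrt(X) = sqrt(X)*(1 - X/55))
E(-207)/(-35365) + (684/157 - 9293/(-5889))/9239 = (sqrt(-207)*(55 - 1*(-207))/55)/(-35365) + (684/157 - 9293/(-5889))/9239 = ((3*I*sqrt(23))*(55 + 207)/55)*(-1/35365) + (684*(1/157) - 9293*(-1/5889))*(1/9239) = ((1/55)*(3*I*sqrt(23))*262)*(-1/35365) + (684/157 + 9293/5889)*(1/9239) = (786*I*sqrt(23)/55)*(-1/35365) + (5487077/924573)*(1/9239) = -786*I*sqrt(23)/1945075 + 5487077/8542129947 = 5487077/8542129947 - 786*I*sqrt(23)/1945075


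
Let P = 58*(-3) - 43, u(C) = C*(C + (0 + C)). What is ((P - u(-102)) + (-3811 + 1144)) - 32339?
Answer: -56031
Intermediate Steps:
u(C) = 2*C² (u(C) = C*(C + C) = C*(2*C) = 2*C²)
P = -217 (P = -174 - 43 = -217)
((P - u(-102)) + (-3811 + 1144)) - 32339 = ((-217 - 2*(-102)²) + (-3811 + 1144)) - 32339 = ((-217 - 2*10404) - 2667) - 32339 = ((-217 - 1*20808) - 2667) - 32339 = ((-217 - 20808) - 2667) - 32339 = (-21025 - 2667) - 32339 = -23692 - 32339 = -56031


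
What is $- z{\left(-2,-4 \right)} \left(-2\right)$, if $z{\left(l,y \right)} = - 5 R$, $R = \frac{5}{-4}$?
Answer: $\frac{25}{2} \approx 12.5$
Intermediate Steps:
$R = - \frac{5}{4}$ ($R = 5 \left(- \frac{1}{4}\right) = - \frac{5}{4} \approx -1.25$)
$z{\left(l,y \right)} = \frac{25}{4}$ ($z{\left(l,y \right)} = \left(-5\right) \left(- \frac{5}{4}\right) = \frac{25}{4}$)
$- z{\left(-2,-4 \right)} \left(-2\right) = \left(-1\right) \frac{25}{4} \left(-2\right) = \left(- \frac{25}{4}\right) \left(-2\right) = \frac{25}{2}$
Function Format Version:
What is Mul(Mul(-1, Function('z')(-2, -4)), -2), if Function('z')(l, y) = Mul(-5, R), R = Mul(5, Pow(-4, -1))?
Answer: Rational(25, 2) ≈ 12.500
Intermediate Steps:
R = Rational(-5, 4) (R = Mul(5, Rational(-1, 4)) = Rational(-5, 4) ≈ -1.2500)
Function('z')(l, y) = Rational(25, 4) (Function('z')(l, y) = Mul(-5, Rational(-5, 4)) = Rational(25, 4))
Mul(Mul(-1, Function('z')(-2, -4)), -2) = Mul(Mul(-1, Rational(25, 4)), -2) = Mul(Rational(-25, 4), -2) = Rational(25, 2)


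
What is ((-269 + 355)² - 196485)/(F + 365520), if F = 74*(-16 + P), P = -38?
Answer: -189089/361524 ≈ -0.52303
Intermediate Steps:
F = -3996 (F = 74*(-16 - 38) = 74*(-54) = -3996)
((-269 + 355)² - 196485)/(F + 365520) = ((-269 + 355)² - 196485)/(-3996 + 365520) = (86² - 196485)/361524 = (7396 - 196485)*(1/361524) = -189089*1/361524 = -189089/361524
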